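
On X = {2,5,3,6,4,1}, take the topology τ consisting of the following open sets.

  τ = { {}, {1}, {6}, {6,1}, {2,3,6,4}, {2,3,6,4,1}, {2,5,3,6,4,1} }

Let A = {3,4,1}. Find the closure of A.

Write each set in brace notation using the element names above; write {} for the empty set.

closure: X∖int(X∖A) = X∖{6} = {2,5,3,4,1}

{2,5,3,4,1}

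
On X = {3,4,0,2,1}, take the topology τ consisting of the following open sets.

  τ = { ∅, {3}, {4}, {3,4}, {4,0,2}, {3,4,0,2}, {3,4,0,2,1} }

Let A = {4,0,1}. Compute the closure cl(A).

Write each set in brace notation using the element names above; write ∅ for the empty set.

closure: X∖int(X∖A) = X∖{3} = {4,0,2,1}

{4,0,2,1}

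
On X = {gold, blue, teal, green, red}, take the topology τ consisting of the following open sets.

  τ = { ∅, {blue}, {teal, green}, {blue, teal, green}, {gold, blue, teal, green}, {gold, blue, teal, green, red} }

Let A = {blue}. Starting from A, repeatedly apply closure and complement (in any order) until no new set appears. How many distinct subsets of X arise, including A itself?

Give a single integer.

4

closure: X∖int(X∖A) = X∖{teal, green} = {gold, blue, red}
Let k=closure and c=complement:
  1. A     = {blue}
  2. kA    = {gold, blue, red}
  3. cA    = {gold, teal, green, red}
  4. ckA   = {teal, green}
— saturated at 4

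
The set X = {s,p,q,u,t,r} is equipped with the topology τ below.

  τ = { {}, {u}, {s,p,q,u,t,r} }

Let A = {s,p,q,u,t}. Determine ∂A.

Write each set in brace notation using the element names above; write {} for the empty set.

interior: largest open inside A is {u} (from {}, {u})
cl via duality: int({r}) = {}, so X∖{} = {s,p,q,u,t,r}
cl∖int = {s,p,q,t,r}

{s,p,q,t,r}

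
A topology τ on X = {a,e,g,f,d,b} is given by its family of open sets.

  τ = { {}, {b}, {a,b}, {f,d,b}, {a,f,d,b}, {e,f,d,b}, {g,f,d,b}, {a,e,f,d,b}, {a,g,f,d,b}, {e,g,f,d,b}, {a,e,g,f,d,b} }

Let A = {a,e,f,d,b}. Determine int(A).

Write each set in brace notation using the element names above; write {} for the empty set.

{a,e,f,d,b}

interior: largest open inside A is {a,e,f,d,b} (from {}, {b}, {a,b}, {f,d,b}, {e,f,d,b}, {a,f,d,b}, {a,e,f,d,b})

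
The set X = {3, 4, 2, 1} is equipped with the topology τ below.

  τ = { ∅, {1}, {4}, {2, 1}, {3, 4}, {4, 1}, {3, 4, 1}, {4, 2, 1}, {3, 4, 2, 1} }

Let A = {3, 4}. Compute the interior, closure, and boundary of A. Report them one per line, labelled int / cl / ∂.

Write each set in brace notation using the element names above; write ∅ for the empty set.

int(A) = {3, 4}
cl(A)  = {3, 4}
∂A     = ∅

open subsets of A: ∅, {4}, {3, 4}; so int(A) = {3, 4}
closure: X∖int(X∖A) = X∖{2, 1} = {3, 4}
∂A = {3, 4} minus {3, 4} = ∅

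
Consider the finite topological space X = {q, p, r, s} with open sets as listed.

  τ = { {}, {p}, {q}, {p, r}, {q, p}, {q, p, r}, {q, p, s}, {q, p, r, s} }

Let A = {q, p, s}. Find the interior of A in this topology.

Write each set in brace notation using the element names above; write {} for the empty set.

interior: largest open inside A is {q, p, s} (from {}, {q}, {p}, {q, p}, {q, p, s})

{q, p, s}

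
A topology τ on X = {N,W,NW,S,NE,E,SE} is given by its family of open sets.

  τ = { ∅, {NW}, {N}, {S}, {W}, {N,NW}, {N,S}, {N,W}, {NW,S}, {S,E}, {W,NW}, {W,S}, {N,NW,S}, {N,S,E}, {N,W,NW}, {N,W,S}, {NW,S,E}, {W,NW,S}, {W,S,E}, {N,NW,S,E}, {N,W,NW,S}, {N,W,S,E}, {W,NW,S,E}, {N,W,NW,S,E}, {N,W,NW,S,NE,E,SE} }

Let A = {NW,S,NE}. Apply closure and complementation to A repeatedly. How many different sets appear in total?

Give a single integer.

8

closure: X∖int(X∖A) = X∖{N,W} = {NW,S,NE,E,SE}
Let k=closure and c=complement:
  1. A     = {NW,S,NE}
  2. kA    = {NW,S,NE,E,SE}
  3. cA    = {N,W,E,SE}
  4. ckA   = {N,W}
  5. kcA   = {N,W,NE,E,SE}
  6. kckA  = {N,W,NE,SE}
  7. ckcA  = {NW,S}
  8. ckckA = {NW,S,E}
— saturated at 8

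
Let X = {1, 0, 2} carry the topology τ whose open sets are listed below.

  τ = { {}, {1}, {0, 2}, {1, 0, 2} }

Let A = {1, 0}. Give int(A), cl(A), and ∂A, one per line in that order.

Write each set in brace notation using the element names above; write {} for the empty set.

interior: largest open inside A is {1} (from {}, {1})
cl via duality: int({2}) = {}, so X∖{} = {1, 0, 2}
cl∖int = {0, 2}

int(A) = {1}
cl(A)  = {1, 0, 2}
∂A     = {0, 2}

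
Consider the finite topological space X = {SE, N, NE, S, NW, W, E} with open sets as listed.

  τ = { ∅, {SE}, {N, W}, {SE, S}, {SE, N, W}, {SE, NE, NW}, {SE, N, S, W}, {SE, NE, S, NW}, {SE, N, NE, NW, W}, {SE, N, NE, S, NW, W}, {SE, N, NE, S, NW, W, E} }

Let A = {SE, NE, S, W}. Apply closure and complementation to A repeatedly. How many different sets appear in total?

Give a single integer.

10

closure: X∖int(X∖A) = X∖∅ = {SE, N, NE, S, NW, W, E}
Let k=closure and c=complement:
  1. A     = {SE, NE, S, W}
  2. kA    = {SE, N, NE, S, NW, W, E}
  3. cA    = {N, NW, E}
  4. ckA   = ∅
  5. kcA   = {N, NE, NW, W, E}
  6. ckcA  = {SE, S}
  7. kckcA = {SE, NE, S, NW, E}
  8. ckckcA = {N, W}
  9. kckckcA = {N, W, E}
  10. ckckckcA = {SE, NE, S, NW}
— saturated at 10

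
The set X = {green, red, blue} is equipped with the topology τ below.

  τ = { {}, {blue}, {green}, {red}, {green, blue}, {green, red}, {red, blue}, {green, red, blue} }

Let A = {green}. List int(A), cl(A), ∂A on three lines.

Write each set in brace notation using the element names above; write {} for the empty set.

U open, U⊆A: {}, {green}. int(A) = ⋃ = {green}
X∖A={red, blue}, int(X∖A)={red, blue}, hence cl(A)={green}
∂A: remove int from cl → {}

int(A) = {green}
cl(A)  = {green}
∂A     = {}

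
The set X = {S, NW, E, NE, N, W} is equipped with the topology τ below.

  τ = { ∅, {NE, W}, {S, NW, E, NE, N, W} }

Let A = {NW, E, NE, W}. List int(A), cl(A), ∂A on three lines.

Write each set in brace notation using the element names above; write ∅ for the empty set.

interior: largest open inside A is {NE, W} (from ∅, {NE, W})
cl via duality: int({S, N}) = ∅, so X∖∅ = {S, NW, E, NE, N, W}
cl∖int = {S, NW, E, N}

int(A) = {NE, W}
cl(A)  = {S, NW, E, NE, N, W}
∂A     = {S, NW, E, N}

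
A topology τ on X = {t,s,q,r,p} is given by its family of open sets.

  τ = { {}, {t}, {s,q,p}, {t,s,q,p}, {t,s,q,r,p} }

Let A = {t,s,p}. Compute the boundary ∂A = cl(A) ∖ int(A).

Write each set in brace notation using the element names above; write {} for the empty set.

{s,q,r,p}

U open, U⊆A: {}, {t}. int(A) = ⋃ = {t}
X∖A={q,r}, int(X∖A)={}, hence cl(A)={t,s,q,r,p}
∂A: remove int from cl → {s,q,r,p}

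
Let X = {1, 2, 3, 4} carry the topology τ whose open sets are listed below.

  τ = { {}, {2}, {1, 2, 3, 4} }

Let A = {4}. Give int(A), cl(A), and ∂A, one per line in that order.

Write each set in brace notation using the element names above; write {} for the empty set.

int(A) = {}
cl(A)  = {1, 3, 4}
∂A     = {1, 3, 4}

open subsets of A: {}; so int(A) = {}
closure: X∖int(X∖A) = X∖{2} = {1, 3, 4}
∂A = {1, 3, 4} minus {} = {1, 3, 4}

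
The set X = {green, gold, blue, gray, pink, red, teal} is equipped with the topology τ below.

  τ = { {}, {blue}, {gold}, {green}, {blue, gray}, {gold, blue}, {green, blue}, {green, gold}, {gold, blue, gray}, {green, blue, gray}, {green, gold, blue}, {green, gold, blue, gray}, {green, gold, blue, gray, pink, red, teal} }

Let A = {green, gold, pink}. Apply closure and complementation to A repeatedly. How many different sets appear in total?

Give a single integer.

6

closure: X∖int(X∖A) = X∖{blue, gray} = {green, gold, pink, red, teal}
Let k=closure and c=complement:
  1. A     = {green, gold, pink}
  2. kA    = {green, gold, pink, red, teal}
  3. cA    = {blue, gray, red, teal}
  4. ckA   = {blue, gray}
  5. kcA   = {blue, gray, pink, red, teal}
  6. ckcA  = {green, gold}
— saturated at 6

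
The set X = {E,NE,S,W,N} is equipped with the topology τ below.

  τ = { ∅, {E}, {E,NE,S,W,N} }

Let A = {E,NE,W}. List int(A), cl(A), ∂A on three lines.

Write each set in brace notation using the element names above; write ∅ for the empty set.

opens ⊆ A: ∅, {E}; union → int = {E}
complement {S,N}; its interior ∅; cl(A) = X∖∅ = {E,NE,S,W,N}
boundary = {E,NE,S,W,N} ∖ {E} = {NE,S,W,N}

int(A) = {E}
cl(A)  = {E,NE,S,W,N}
∂A     = {NE,S,W,N}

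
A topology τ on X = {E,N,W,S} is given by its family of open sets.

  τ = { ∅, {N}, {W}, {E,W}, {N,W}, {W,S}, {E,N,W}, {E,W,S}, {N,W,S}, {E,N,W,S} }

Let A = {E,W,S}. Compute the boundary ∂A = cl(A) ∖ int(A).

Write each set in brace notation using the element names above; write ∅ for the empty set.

U open, U⊆A: ∅, {W}, {W,S}, {E,W}, {E,W,S}. int(A) = ⋃ = {E,W,S}
X∖A={N}, int(X∖A)={N}, hence cl(A)={E,W,S}
∂A: remove int from cl → ∅

∅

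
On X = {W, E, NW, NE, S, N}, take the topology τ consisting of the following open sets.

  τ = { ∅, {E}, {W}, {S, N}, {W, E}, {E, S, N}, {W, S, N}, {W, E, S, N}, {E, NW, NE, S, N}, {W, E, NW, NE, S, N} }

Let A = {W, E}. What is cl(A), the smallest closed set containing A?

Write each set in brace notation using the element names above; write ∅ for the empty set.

{W, E, NW, NE}

closure: X∖int(X∖A) = X∖{S, N} = {W, E, NW, NE}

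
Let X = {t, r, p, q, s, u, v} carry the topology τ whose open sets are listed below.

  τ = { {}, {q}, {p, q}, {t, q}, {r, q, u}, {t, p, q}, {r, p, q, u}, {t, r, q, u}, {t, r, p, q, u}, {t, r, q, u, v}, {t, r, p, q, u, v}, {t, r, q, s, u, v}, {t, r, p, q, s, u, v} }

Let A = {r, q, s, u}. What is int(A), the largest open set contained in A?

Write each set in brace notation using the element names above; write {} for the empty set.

{r, q, u}

open subsets of A: {}, {q}, {r, q, u}; so int(A) = {r, q, u}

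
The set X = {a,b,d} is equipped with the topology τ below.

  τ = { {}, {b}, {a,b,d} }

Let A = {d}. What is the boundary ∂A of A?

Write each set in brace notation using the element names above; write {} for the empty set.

opens ⊆ A: {}; union → int = {}
complement {a,b}; its interior {b}; cl(A) = X∖{b} = {a,d}
boundary = {a,d} ∖ {} = {a,d}

{a,d}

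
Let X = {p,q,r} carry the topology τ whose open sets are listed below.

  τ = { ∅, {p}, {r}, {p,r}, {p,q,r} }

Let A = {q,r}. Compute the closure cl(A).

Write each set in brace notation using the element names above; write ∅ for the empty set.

closure: X∖int(X∖A) = X∖{p} = {q,r}

{q,r}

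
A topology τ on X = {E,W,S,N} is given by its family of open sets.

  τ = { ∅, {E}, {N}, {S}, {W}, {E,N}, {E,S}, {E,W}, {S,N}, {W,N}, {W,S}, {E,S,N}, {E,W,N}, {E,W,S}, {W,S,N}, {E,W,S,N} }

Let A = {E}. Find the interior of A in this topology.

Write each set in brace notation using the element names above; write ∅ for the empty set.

interior: largest open inside A is {E} (from ∅, {E})

{E}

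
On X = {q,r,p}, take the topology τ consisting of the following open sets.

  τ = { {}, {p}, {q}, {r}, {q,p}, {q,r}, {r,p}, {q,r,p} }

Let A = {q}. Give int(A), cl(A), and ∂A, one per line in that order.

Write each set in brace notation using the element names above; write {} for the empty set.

U open, U⊆A: {}, {q}. int(A) = ⋃ = {q}
X∖A={r,p}, int(X∖A)={r,p}, hence cl(A)={q}
∂A: remove int from cl → {}

int(A) = {q}
cl(A)  = {q}
∂A     = {}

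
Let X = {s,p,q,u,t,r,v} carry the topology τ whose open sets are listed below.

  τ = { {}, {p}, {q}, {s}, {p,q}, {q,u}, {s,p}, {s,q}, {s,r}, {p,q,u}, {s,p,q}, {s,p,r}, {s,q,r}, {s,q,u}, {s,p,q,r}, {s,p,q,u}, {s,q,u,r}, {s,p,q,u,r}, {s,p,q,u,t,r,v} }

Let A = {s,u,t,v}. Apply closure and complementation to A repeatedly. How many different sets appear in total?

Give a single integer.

10

cl via duality: int({p,q,r}) = {p,q}, so X∖{p,q} = {s,u,t,r,v}
Write k for closure, c for complement:
  1. A     = {s,u,t,v}
  2. kA    = {s,u,t,r,v}
  3. cA    = {p,q,r}
  4. ckA   = {p,q}
  5. kcA   = {p,q,u,t,r,v}
  6. kckA  = {p,q,u,t,v}
  7. ckcA  = {s}
  8. ckckA = {s,r}
  9. kckcA = {s,t,r,v}
  10. ckckcA = {p,q,u}
applying k or c yields no new set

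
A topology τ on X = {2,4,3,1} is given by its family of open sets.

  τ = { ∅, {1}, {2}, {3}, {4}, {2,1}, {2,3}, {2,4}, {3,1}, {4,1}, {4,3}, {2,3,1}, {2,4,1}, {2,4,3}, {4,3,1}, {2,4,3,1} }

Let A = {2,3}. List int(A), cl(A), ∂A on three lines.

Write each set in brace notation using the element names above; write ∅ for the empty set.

U open, U⊆A: ∅, {2}, {3}, {2,3}. int(A) = ⋃ = {2,3}
X∖A={4,1}, int(X∖A)={4,1}, hence cl(A)={2,3}
∂A: remove int from cl → ∅

int(A) = {2,3}
cl(A)  = {2,3}
∂A     = ∅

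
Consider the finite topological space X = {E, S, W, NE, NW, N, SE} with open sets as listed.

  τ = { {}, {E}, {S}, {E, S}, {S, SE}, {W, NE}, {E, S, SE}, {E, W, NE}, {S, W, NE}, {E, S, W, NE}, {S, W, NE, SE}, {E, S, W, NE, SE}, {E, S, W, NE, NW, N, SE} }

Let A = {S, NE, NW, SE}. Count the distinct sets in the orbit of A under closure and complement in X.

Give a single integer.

cl via duality: int({E, W, N}) = {E}, so X∖{E} = {S, W, NE, NW, N, SE}
Write k for closure, c for complement:
  1. A     = {S, NE, NW, SE}
  2. kA    = {S, W, NE, NW, N, SE}
  3. cA    = {E, W, N}
  4. ckA   = {E}
  5. kcA   = {E, W, NE, NW, N}
  6. kckA  = {E, NW, N}
  7. ckcA  = {S, SE}
  8. ckckA = {S, W, NE, SE}
  9. kckcA = {S, NW, N, SE}
  10. ckckcA = {E, W, NE}
applying k or c yields no new set

10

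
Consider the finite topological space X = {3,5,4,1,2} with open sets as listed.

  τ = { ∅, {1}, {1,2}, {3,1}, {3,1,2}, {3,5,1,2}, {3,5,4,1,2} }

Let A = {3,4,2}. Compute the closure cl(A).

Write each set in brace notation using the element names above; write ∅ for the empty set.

{3,5,4,2}

X∖A={5,1}, int(X∖A)={1}, hence cl(A)={3,5,4,2}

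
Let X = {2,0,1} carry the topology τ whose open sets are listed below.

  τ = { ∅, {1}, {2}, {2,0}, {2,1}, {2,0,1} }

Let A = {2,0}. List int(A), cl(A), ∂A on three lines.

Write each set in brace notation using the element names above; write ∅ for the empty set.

int(A) = {2,0}
cl(A)  = {2,0}
∂A     = ∅

U open, U⊆A: ∅, {2}, {2,0}. int(A) = ⋃ = {2,0}
X∖A={1}, int(X∖A)={1}, hence cl(A)={2,0}
∂A: remove int from cl → ∅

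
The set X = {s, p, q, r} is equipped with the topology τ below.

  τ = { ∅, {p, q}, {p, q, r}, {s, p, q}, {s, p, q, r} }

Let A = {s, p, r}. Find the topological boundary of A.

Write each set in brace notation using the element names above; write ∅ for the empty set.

open subsets of A: ∅; so int(A) = ∅
closure: X∖int(X∖A) = X∖∅ = {s, p, q, r}
∂A = {s, p, q, r} minus ∅ = {s, p, q, r}

{s, p, q, r}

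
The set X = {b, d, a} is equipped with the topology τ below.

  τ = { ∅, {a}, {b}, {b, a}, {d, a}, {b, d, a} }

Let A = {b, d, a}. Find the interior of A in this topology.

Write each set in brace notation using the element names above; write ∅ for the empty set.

{b, d, a}

interior: largest open inside A is {b, d, a} (from ∅, {b}, {a}, {b, a}, {d, a}, {b, d, a})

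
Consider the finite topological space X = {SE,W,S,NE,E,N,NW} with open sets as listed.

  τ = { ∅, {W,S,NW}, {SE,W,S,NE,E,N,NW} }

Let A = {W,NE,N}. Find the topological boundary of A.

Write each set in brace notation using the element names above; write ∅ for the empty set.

{SE,W,S,NE,E,N,NW}

opens ⊆ A: ∅; union → int = ∅
complement {SE,S,E,NW}; its interior ∅; cl(A) = X∖∅ = {SE,W,S,NE,E,N,NW}
boundary = {SE,W,S,NE,E,N,NW} ∖ ∅ = {SE,W,S,NE,E,N,NW}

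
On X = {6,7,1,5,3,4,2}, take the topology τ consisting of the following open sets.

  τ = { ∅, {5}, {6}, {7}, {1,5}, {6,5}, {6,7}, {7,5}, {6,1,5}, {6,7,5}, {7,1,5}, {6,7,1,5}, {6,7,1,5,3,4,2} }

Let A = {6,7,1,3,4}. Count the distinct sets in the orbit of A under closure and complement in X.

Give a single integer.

8

closure: X∖int(X∖A) = X∖{5} = {6,7,1,3,4,2}
Let k=closure and c=complement:
  1. A     = {6,7,1,3,4}
  2. kA    = {6,7,1,3,4,2}
  3. cA    = {5,2}
  4. ckA   = {5}
  5. kcA   = {1,5,3,4,2}
  6. ckcA  = {6,7}
  7. kckcA = {6,7,3,4,2}
  8. ckckcA = {1,5}
— saturated at 8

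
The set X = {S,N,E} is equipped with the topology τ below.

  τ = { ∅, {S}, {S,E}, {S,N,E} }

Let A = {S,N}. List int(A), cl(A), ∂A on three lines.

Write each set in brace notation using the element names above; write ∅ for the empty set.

open subsets of A: ∅, {S}; so int(A) = {S}
closure: X∖int(X∖A) = X∖∅ = {S,N,E}
∂A = {S,N,E} minus {S} = {N,E}

int(A) = {S}
cl(A)  = {S,N,E}
∂A     = {N,E}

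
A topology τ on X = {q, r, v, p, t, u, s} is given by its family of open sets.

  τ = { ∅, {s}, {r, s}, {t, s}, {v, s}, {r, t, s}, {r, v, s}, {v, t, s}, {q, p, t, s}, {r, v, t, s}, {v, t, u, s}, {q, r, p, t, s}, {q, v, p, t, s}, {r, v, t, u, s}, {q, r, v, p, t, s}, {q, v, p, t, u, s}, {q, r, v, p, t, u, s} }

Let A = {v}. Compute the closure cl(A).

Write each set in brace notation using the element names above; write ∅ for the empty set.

X∖A={q, r, p, t, u, s}, int(X∖A)={q, r, p, t, s}, hence cl(A)={v, u}

{v, u}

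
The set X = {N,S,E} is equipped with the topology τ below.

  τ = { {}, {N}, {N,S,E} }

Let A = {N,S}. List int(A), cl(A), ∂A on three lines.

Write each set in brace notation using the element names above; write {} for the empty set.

opens ⊆ A: {}, {N}; union → int = {N}
complement {E}; its interior {}; cl(A) = X∖{} = {N,S,E}
boundary = {N,S,E} ∖ {N} = {S,E}

int(A) = {N}
cl(A)  = {N,S,E}
∂A     = {S,E}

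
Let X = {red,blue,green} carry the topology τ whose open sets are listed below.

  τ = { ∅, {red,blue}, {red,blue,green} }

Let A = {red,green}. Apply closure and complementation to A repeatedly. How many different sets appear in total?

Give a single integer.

complement {blue}; its interior ∅; cl(A) = X∖∅ = {red,blue,green}
With k = closure, c = complement:
  1. A     = {red,green}
  2. kA    = {red,blue,green}
  3. cA    = {blue}
  4. ckA   = ∅
k, c of each give nothing new

4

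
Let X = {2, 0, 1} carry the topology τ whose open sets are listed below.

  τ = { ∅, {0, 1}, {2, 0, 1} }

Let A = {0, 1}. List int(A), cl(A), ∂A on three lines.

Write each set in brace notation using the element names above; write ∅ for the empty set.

int(A) = {0, 1}
cl(A)  = {2, 0, 1}
∂A     = {2}

U open, U⊆A: ∅, {0, 1}. int(A) = ⋃ = {0, 1}
X∖A={2}, int(X∖A)=∅, hence cl(A)={2, 0, 1}
∂A: remove int from cl → {2}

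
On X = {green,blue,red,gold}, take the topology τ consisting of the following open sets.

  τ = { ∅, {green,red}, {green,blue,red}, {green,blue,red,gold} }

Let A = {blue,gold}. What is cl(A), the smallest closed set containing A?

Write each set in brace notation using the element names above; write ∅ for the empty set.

closure: X∖int(X∖A) = X∖{green,red} = {blue,gold}

{blue,gold}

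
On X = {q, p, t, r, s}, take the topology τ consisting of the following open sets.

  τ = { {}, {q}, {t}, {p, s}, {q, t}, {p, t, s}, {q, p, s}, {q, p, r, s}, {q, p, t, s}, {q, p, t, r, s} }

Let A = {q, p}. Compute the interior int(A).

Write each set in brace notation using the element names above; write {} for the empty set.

U open, U⊆A: {}, {q}. int(A) = ⋃ = {q}

{q}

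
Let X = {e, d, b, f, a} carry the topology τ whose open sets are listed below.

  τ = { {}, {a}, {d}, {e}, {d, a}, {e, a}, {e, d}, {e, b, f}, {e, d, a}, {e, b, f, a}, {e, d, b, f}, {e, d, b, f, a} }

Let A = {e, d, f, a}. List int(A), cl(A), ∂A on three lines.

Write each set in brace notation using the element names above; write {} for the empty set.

int(A) = {e, d, a}
cl(A)  = {e, d, b, f, a}
∂A     = {b, f}

interior: largest open inside A is {e, d, a} (from {}, {e}, {d}, {a}, {e, a}, {e, d}, {d, a}, {e, d, a})
cl via duality: int({b}) = {}, so X∖{} = {e, d, b, f, a}
cl∖int = {b, f}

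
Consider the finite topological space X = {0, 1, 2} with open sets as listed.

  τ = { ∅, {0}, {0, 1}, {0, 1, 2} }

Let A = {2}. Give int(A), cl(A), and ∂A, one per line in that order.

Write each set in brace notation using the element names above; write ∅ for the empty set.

int(A) = ∅
cl(A)  = {2}
∂A     = {2}

opens ⊆ A: ∅; union → int = ∅
complement {0, 1}; its interior {0, 1}; cl(A) = X∖{0, 1} = {2}
boundary = {2} ∖ ∅ = {2}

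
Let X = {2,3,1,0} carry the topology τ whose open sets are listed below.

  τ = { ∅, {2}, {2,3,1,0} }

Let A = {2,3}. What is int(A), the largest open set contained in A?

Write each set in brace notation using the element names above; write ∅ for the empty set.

{2}

U open, U⊆A: ∅, {2}. int(A) = ⋃ = {2}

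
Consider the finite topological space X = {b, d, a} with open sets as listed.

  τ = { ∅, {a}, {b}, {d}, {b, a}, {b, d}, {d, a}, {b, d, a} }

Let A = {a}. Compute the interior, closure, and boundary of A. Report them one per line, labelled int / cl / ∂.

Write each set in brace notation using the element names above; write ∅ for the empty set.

interior: largest open inside A is {a} (from ∅, {a})
cl via duality: int({b, d}) = {b, d}, so X∖{b, d} = {a}
cl∖int = ∅

int(A) = {a}
cl(A)  = {a}
∂A     = ∅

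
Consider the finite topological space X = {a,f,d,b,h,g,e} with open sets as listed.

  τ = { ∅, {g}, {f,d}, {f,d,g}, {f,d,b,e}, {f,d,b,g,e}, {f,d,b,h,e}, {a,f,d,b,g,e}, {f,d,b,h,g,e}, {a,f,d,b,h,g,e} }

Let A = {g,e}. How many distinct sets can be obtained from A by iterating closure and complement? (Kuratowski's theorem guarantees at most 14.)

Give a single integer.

8

complement {a,f,d,b,h}; its interior {f,d}; cl(A) = X∖{f,d} = {a,b,h,g,e}
With k = closure, c = complement:
  1. A     = {g,e}
  2. kA    = {a,b,h,g,e}
  3. cA    = {a,f,d,b,h}
  4. ckA   = {f,d}
  5. kcA   = {a,f,d,b,h,e}
  6. ckcA  = {g}
  7. kckcA = {a,g}
  8. ckckcA = {f,d,b,h,e}
k, c of each give nothing new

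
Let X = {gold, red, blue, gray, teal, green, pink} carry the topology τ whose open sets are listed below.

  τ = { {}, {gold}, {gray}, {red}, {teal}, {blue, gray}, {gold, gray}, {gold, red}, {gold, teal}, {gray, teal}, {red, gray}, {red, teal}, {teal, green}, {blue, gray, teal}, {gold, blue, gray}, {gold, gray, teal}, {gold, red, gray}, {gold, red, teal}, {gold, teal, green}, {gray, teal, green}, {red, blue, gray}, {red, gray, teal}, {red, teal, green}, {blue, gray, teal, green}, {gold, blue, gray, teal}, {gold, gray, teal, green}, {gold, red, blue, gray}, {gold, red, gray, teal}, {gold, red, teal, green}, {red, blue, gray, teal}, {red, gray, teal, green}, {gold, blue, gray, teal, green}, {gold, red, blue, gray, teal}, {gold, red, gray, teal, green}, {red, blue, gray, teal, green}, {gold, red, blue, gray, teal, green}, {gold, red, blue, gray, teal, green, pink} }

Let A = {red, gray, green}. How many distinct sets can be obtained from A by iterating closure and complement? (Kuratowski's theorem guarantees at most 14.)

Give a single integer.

X∖A={gold, blue, teal, pink}, int(X∖A)={gold, teal}, hence cl(A)={red, blue, gray, green, pink}
Orbit (k=closure, c=complement):
  1. A     = {red, gray, green}
  2. kA    = {red, blue, gray, green, pink}
  3. cA    = {gold, blue, teal, pink}
  4. ckA   = {gold, teal}
  5. kcA   = {gold, blue, teal, green, pink}
  6. kckA  = {gold, teal, green, pink}
  7. ckcA  = {red, gray}
  8. ckckA = {red, blue, gray}
  9. kckcA = {red, blue, gray, pink}
  10. ckckcA = {gold, teal, green}
(closed under both — stop)

10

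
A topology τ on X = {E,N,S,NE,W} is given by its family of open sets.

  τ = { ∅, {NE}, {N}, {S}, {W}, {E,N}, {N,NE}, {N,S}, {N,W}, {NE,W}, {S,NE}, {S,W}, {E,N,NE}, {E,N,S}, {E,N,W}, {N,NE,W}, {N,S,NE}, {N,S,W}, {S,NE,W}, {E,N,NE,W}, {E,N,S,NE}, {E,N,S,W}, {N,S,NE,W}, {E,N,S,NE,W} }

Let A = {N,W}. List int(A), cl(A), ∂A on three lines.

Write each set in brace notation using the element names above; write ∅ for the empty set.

opens ⊆ A: ∅, {N}, {W}, {N,W}; union → int = {N,W}
complement {E,S,NE}; its interior {S,NE}; cl(A) = X∖{S,NE} = {E,N,W}
boundary = {E,N,W} ∖ {N,W} = {E}

int(A) = {N,W}
cl(A)  = {E,N,W}
∂A     = {E}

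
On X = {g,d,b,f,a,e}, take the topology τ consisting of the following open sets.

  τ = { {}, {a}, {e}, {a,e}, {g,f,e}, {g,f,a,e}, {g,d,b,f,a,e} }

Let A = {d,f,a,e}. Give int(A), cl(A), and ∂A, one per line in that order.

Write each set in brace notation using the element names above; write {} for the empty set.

int(A) = {a,e}
cl(A)  = {g,d,b,f,a,e}
∂A     = {g,d,b,f}

U open, U⊆A: {}, {e}, {a}, {a,e}. int(A) = ⋃ = {a,e}
X∖A={g,b}, int(X∖A)={}, hence cl(A)={g,d,b,f,a,e}
∂A: remove int from cl → {g,d,b,f}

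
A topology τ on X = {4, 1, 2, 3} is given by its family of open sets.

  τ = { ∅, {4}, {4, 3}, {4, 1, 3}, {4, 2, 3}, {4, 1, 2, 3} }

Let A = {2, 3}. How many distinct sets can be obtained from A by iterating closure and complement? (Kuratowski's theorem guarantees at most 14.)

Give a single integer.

closure: X∖int(X∖A) = X∖{4} = {1, 2, 3}
Let k=closure and c=complement:
  1. A     = {2, 3}
  2. kA    = {1, 2, 3}
  3. cA    = {4, 1}
  4. ckA   = {4}
  5. kcA   = {4, 1, 2, 3}
  6. ckcA  = ∅
— saturated at 6

6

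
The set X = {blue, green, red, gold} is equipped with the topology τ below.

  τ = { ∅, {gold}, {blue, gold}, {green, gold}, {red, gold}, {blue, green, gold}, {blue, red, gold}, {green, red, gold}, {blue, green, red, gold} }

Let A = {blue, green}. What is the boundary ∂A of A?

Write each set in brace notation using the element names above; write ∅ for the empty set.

open subsets of A: ∅; so int(A) = ∅
closure: X∖int(X∖A) = X∖{red, gold} = {blue, green}
∂A = {blue, green} minus ∅ = {blue, green}

{blue, green}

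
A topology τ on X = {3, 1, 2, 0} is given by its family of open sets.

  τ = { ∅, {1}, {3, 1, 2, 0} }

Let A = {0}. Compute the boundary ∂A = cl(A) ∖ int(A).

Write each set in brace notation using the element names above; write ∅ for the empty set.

opens ⊆ A: ∅; union → int = ∅
complement {3, 1, 2}; its interior {1}; cl(A) = X∖{1} = {3, 2, 0}
boundary = {3, 2, 0} ∖ ∅ = {3, 2, 0}

{3, 2, 0}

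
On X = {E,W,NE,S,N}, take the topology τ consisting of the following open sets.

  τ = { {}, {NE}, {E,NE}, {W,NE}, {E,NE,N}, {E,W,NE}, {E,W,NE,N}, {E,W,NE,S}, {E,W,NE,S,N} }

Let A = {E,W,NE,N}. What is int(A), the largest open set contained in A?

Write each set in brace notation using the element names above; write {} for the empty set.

U open, U⊆A: {}, {NE}, {W,NE}, {E,NE}, {E,W,NE}, {E,NE,N}, {E,W,NE,N}. int(A) = ⋃ = {E,W,NE,N}

{E,W,NE,N}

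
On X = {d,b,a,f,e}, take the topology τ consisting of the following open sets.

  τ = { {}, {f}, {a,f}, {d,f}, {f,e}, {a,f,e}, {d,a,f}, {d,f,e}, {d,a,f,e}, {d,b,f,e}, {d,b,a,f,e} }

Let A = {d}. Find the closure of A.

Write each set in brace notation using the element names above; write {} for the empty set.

cl via duality: int({b,a,f,e}) = {a,f,e}, so X∖{a,f,e} = {d,b}

{d,b}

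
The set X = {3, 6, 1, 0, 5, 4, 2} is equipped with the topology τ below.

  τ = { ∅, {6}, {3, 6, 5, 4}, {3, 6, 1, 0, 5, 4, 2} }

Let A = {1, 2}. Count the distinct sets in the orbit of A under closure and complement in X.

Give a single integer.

complement {3, 6, 0, 5, 4}; its interior {3, 6, 5, 4}; cl(A) = X∖{3, 6, 5, 4} = {1, 0, 2}
With k = closure, c = complement:
  1. A     = {1, 2}
  2. kA    = {1, 0, 2}
  3. cA    = {3, 6, 0, 5, 4}
  4. ckA   = {3, 6, 5, 4}
  5. kcA   = {3, 6, 1, 0, 5, 4, 2}
  6. ckcA  = ∅
k, c of each give nothing new

6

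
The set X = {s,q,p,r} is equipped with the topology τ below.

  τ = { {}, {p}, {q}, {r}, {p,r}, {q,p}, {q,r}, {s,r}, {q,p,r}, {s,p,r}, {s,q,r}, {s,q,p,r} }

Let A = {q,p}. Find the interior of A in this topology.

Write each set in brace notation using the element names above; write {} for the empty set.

open subsets of A: {}, {q}, {p}, {q,p}; so int(A) = {q,p}

{q,p}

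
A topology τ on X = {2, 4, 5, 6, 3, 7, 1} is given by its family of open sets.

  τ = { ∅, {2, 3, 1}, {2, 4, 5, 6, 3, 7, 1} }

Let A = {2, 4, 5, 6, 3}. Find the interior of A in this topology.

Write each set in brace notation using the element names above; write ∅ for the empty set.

opens ⊆ A: ∅; union → int = ∅

∅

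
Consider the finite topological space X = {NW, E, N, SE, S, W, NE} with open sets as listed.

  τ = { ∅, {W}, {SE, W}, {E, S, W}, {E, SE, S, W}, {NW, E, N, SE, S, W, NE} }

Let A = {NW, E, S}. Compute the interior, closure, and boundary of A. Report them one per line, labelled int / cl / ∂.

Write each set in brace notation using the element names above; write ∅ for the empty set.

int(A) = ∅
cl(A)  = {NW, E, N, S, NE}
∂A     = {NW, E, N, S, NE}

U open, U⊆A: ∅. int(A) = ⋃ = ∅
X∖A={N, SE, W, NE}, int(X∖A)={SE, W}, hence cl(A)={NW, E, N, S, NE}
∂A: remove int from cl → {NW, E, N, S, NE}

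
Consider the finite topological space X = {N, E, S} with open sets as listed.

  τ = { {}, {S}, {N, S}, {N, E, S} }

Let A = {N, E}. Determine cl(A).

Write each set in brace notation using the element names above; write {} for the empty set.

{N, E}

closure: X∖int(X∖A) = X∖{S} = {N, E}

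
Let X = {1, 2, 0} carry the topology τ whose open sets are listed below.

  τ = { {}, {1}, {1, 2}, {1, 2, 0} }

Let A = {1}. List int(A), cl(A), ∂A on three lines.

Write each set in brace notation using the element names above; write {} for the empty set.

int(A) = {1}
cl(A)  = {1, 2, 0}
∂A     = {2, 0}

interior: largest open inside A is {1} (from {}, {1})
cl via duality: int({2, 0}) = {}, so X∖{} = {1, 2, 0}
cl∖int = {2, 0}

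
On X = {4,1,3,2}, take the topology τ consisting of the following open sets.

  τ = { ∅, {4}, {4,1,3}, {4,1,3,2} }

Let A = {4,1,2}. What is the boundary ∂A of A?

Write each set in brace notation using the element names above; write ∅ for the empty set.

{1,3,2}

open subsets of A: ∅, {4}; so int(A) = {4}
closure: X∖int(X∖A) = X∖∅ = {4,1,3,2}
∂A = {4,1,3,2} minus {4} = {1,3,2}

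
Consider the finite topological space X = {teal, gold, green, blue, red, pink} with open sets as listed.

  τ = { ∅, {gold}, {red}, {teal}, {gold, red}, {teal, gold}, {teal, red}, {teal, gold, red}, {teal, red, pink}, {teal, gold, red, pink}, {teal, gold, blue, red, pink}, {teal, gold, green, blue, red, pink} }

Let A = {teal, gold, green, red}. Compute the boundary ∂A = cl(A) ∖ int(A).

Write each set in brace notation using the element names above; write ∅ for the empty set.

U open, U⊆A: ∅, {red}, {gold}, {teal}, {teal, red}, {gold, red}, {teal, gold}, {teal, gold, red}. int(A) = ⋃ = {teal, gold, red}
X∖A={blue, pink}, int(X∖A)=∅, hence cl(A)={teal, gold, green, blue, red, pink}
∂A: remove int from cl → {green, blue, pink}

{green, blue, pink}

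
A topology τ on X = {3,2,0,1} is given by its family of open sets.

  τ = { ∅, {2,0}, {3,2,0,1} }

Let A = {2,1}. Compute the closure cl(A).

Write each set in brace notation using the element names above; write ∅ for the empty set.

closure: X∖int(X∖A) = X∖∅ = {3,2,0,1}

{3,2,0,1}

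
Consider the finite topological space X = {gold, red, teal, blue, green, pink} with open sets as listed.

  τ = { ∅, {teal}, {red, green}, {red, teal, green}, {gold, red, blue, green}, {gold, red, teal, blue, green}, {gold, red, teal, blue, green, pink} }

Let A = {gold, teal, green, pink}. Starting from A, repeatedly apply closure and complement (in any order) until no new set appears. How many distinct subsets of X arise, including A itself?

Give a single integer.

8

closure: X∖int(X∖A) = X∖∅ = {gold, red, teal, blue, green, pink}
Let k=closure and c=complement:
  1. A     = {gold, teal, green, pink}
  2. kA    = {gold, red, teal, blue, green, pink}
  3. cA    = {red, blue}
  4. ckA   = ∅
  5. kcA   = {gold, red, blue, green, pink}
  6. ckcA  = {teal}
  7. kckcA = {teal, pink}
  8. ckckcA = {gold, red, blue, green}
— saturated at 8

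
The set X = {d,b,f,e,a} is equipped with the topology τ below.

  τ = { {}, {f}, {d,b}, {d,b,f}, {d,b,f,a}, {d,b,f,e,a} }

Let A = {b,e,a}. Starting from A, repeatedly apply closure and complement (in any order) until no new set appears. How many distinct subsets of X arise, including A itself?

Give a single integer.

cl via duality: int({d,f}) = {f}, so X∖{f} = {d,b,e,a}
Write k for closure, c for complement:
  1. A     = {b,e,a}
  2. kA    = {d,b,e,a}
  3. cA    = {d,f}
  4. ckA   = {f}
  5. kcA   = {d,b,f,e,a}
  6. kckA  = {f,e,a}
  7. ckcA  = {}
  8. ckckA = {d,b}
applying k or c yields no new set

8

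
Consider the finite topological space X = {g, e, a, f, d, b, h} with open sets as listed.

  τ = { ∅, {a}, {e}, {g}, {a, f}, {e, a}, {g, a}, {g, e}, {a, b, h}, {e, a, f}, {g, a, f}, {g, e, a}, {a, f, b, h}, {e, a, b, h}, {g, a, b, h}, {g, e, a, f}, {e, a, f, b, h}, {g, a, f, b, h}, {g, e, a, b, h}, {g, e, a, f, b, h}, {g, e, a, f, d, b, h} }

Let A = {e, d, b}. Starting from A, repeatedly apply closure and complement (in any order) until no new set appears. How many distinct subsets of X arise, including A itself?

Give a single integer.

8

X∖A={g, a, f, h}, int(X∖A)={g, a, f}, hence cl(A)={e, d, b, h}
Orbit (k=closure, c=complement):
  1. A     = {e, d, b}
  2. kA    = {e, d, b, h}
  3. cA    = {g, a, f, h}
  4. ckA   = {g, a, f}
  5. kcA   = {g, a, f, d, b, h}
  6. ckcA  = {e}
  7. kckcA = {e, d}
  8. ckckcA = {g, a, f, b, h}
(closed under both — stop)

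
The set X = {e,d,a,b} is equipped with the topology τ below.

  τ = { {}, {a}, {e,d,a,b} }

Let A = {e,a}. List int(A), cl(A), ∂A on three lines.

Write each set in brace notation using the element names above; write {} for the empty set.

int(A) = {a}
cl(A)  = {e,d,a,b}
∂A     = {e,d,b}

opens ⊆ A: {}, {a}; union → int = {a}
complement {d,b}; its interior {}; cl(A) = X∖{} = {e,d,a,b}
boundary = {e,d,a,b} ∖ {a} = {e,d,b}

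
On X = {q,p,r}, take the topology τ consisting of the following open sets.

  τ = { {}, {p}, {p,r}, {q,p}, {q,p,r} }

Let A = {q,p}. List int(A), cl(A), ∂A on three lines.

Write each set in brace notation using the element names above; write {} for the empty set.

interior: largest open inside A is {q,p} (from {}, {p}, {q,p})
cl via duality: int({r}) = {}, so X∖{} = {q,p,r}
cl∖int = {r}

int(A) = {q,p}
cl(A)  = {q,p,r}
∂A     = {r}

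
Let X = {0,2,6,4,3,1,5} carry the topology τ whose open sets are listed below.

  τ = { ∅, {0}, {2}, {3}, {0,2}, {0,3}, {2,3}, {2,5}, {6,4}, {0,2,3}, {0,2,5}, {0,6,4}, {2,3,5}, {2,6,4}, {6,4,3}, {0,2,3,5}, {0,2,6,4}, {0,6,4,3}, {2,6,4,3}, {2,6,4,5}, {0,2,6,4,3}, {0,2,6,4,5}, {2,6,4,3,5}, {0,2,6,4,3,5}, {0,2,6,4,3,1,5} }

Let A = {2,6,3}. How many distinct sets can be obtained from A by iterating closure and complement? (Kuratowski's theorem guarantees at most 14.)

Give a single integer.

12

closure: X∖int(X∖A) = X∖{0} = {2,6,4,3,1,5}
Let k=closure and c=complement:
  1. A     = {2,6,3}
  2. kA    = {2,6,4,3,1,5}
  3. cA    = {0,4,1,5}
  4. ckA   = {0}
  5. kcA   = {0,6,4,1,5}
  6. kckA  = {0,1}
  7. ckcA  = {2,3}
  8. ckckA = {2,6,4,3,5}
  9. kckcA = {2,3,1,5}
  10. ckckcA = {0,6,4}
  11. kckckcA = {0,6,4,1}
  12. ckckckcA = {2,3,5}
— saturated at 12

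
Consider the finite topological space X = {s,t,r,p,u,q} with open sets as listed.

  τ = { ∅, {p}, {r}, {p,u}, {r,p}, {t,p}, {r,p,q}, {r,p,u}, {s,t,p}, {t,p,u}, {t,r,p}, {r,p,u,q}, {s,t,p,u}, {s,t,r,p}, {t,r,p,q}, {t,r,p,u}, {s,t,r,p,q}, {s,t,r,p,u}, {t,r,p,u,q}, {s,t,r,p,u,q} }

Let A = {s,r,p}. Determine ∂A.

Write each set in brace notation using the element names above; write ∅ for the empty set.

open subsets of A: ∅, {p}, {r}, {r,p}; so int(A) = {r,p}
closure: X∖int(X∖A) = X∖∅ = {s,t,r,p,u,q}
∂A = {s,t,r,p,u,q} minus {r,p} = {s,t,u,q}

{s,t,u,q}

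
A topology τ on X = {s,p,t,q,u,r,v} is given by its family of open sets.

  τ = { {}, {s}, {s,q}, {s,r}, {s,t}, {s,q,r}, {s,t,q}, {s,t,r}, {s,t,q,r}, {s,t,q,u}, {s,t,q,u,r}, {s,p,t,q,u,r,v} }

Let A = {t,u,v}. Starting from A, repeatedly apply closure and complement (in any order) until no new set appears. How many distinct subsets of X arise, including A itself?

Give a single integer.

6

complement {s,p,q,r}; its interior {s,q,r}; cl(A) = X∖{s,q,r} = {p,t,u,v}
With k = closure, c = complement:
  1. A     = {t,u,v}
  2. kA    = {p,t,u,v}
  3. cA    = {s,p,q,r}
  4. ckA   = {s,q,r}
  5. kcA   = {s,p,t,q,u,r,v}
  6. ckcA  = {}
k, c of each give nothing new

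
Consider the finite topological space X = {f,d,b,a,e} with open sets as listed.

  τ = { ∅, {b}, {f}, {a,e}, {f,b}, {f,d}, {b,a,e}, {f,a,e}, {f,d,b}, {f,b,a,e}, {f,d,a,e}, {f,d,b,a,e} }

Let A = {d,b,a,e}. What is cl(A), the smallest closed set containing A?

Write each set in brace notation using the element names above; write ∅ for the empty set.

X∖A={f}, int(X∖A)={f}, hence cl(A)={d,b,a,e}

{d,b,a,e}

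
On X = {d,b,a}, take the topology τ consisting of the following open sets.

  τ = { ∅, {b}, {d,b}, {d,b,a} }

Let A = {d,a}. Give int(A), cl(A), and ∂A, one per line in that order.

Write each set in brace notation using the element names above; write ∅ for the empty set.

opens ⊆ A: ∅; union → int = ∅
complement {b}; its interior {b}; cl(A) = X∖{b} = {d,a}
boundary = {d,a} ∖ ∅ = {d,a}

int(A) = ∅
cl(A)  = {d,a}
∂A     = {d,a}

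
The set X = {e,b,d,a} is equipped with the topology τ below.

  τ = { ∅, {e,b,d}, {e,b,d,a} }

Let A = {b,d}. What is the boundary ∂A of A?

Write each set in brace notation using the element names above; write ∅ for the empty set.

{e,b,d,a}

opens ⊆ A: ∅; union → int = ∅
complement {e,a}; its interior ∅; cl(A) = X∖∅ = {e,b,d,a}
boundary = {e,b,d,a} ∖ ∅ = {e,b,d,a}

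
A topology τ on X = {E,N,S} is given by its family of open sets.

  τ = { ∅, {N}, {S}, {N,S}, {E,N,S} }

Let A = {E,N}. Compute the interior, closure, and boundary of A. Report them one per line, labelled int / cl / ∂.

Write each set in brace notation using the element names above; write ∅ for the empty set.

U open, U⊆A: ∅, {N}. int(A) = ⋃ = {N}
X∖A={S}, int(X∖A)={S}, hence cl(A)={E,N}
∂A: remove int from cl → {E}

int(A) = {N}
cl(A)  = {E,N}
∂A     = {E}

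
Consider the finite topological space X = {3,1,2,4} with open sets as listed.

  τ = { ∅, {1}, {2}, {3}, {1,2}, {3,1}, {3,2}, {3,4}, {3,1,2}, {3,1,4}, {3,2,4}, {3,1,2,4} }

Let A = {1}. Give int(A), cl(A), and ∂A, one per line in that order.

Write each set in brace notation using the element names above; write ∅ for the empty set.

int(A) = {1}
cl(A)  = {1}
∂A     = ∅

open subsets of A: ∅, {1}; so int(A) = {1}
closure: X∖int(X∖A) = X∖{3,2,4} = {1}
∂A = {1} minus {1} = ∅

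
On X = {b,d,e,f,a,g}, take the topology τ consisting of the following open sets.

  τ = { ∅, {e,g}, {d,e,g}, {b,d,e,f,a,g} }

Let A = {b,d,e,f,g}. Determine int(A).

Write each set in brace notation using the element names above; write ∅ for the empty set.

{d,e,g}

interior: largest open inside A is {d,e,g} (from ∅, {e,g}, {d,e,g})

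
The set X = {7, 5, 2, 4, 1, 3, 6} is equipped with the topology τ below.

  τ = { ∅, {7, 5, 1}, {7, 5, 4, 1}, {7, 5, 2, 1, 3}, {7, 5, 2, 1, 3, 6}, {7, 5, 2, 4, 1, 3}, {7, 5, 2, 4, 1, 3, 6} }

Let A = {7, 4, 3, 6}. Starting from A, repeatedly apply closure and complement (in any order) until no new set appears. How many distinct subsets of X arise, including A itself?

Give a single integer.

4

X∖A={5, 2, 1}, int(X∖A)=∅, hence cl(A)={7, 5, 2, 4, 1, 3, 6}
Orbit (k=closure, c=complement):
  1. A     = {7, 4, 3, 6}
  2. kA    = {7, 5, 2, 4, 1, 3, 6}
  3. cA    = {5, 2, 1}
  4. ckA   = ∅
(closed under both — stop)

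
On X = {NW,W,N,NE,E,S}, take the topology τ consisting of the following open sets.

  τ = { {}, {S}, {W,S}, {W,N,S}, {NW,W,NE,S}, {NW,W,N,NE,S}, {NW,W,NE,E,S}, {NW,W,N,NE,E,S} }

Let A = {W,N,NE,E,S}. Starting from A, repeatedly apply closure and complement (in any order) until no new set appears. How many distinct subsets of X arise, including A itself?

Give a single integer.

6

closure: X∖int(X∖A) = X∖{} = {NW,W,N,NE,E,S}
Let k=closure and c=complement:
  1. A     = {W,N,NE,E,S}
  2. kA    = {NW,W,N,NE,E,S}
  3. cA    = {NW}
  4. ckA   = {}
  5. kcA   = {NW,NE,E}
  6. ckcA  = {W,N,S}
— saturated at 6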